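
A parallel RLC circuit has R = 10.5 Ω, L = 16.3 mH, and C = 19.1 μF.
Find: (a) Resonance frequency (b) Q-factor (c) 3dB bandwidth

Step 1 — Resonance: ω₀ = 1/√(LC) = 1/√(0.0163·1.91e-05) = 1792 rad/s.
Step 2 — f₀ = ω₀/(2π) = 285.2 Hz.
Step 3 — Parallel Q: Q = R/(ω₀L) = 10.5/(1792·0.0163) = 0.3594.
Step 4 — Bandwidth: Δω = ω₀/Q = 4986 rad/s; BW = Δω/(2π) = 793.6 Hz.

(a) f₀ = 285.2 Hz  (b) Q = 0.3594  (c) BW = 793.6 Hz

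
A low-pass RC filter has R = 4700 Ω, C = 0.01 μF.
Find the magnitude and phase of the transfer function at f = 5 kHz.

Step 1 — Angular frequency: ω = 2π·5000 = 3.142e+04 rad/s.
Step 2 — Transfer function: H(jω) = 1/(1 + jωRC).
Step 3 — Denominator: 1 + jωRC = 1 + j·3.142e+04·4700·1e-08 = 1 + j1.477.
Step 4 — H = 0.3144 - j0.4643.
Step 5 — Magnitude: |H| = 0.5608 (-5.0 dB); phase: φ = -55.9°.

|H| = 0.5608 (-5.0 dB), φ = -55.9°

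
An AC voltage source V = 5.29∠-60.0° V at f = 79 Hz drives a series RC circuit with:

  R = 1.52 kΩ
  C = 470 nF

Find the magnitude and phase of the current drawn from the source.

Step 1 — Angular frequency: ω = 2π·f = 2π·79 = 496.4 rad/s.
Step 2 — Component impedances:
  R: Z = R = 1520 Ω
  C: Z = 1/(jωC) = -j/(ω·C) = 0 - j4286 Ω
Step 3 — Series combination: Z_total = R + C = 1520 - j4286 Ω = 4548∠-70.5° Ω.
Step 4 — Source phasor: V = 5.29∠-60.0° V = 2.645 - j4.581 V.
Step 5 — Ohm's law: I = V / Z_total = (2.645 - j4.581) / (1520 - j4286) = 0.001144 + j0.0002115 A.
Step 6 — Convert to polar: |I| = 0.001163 A, ∠I = 10.5°.

I = 0.001163∠10.5° A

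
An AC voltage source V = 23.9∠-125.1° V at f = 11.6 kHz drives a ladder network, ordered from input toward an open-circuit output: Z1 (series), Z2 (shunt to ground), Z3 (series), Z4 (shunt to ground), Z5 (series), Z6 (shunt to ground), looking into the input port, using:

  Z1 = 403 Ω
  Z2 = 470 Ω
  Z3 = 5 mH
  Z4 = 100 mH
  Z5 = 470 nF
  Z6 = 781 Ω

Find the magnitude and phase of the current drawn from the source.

Step 1 — Angular frequency: ω = 2π·f = 2π·1.16e+04 = 7.288e+04 rad/s.
Step 2 — Component impedances:
  Z1: Z = R = 403 Ω
  Z2: Z = R = 470 Ω
  Z3: Z = jωL = j·7.288e+04·0.005 = 0 + j364.4 Ω
  Z4: Z = jωL = j·7.288e+04·0.1 = 0 + j7288 Ω
  Z5: Z = 1/(jωC) = -j/(ω·C) = 0 - j29.19 Ω
  Z6: Z = R = 781 Ω
Step 3 — Ladder network (open output): work backward from the far end, alternating series and parallel combinations. Z_in = 713.9 + j53.37 Ω = 715.9∠4.3° Ω.
Step 4 — Source phasor: V = 23.9∠-125.1° V = -13.74 - j19.55 V.
Step 5 — Ohm's law: I = V / Z_total = (-13.74 - j19.55) / (713.9 + j53.37) = -0.02118 - j0.02581 A.
Step 6 — Convert to polar: |I| = 0.03338 A, ∠I = -129.4°.

I = 0.03338∠-129.4° A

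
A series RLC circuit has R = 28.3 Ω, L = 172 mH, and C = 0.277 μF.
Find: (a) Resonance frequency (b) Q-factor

Step 1 — Resonance condition Im(Z)=0 gives ω₀ = 1/√(LC).
Step 2 — ω₀ = 1/√(0.172·2.77e-07) = 4581 rad/s.
Step 3 — f₀ = ω₀/(2π) = 729.1 Hz.
Step 4 — Series Q: Q = ω₀L/R = 4581·0.172/28.3 = 27.84.

(a) f₀ = 729.1 Hz  (b) Q = 27.84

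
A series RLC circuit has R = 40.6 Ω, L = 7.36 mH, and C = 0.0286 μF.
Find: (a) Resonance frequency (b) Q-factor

Step 1 — Resonance condition Im(Z)=0 gives ω₀ = 1/√(LC).
Step 2 — ω₀ = 1/√(0.00736·2.86e-08) = 6.893e+04 rad/s.
Step 3 — f₀ = ω₀/(2π) = 1.097e+04 Hz.
Step 4 — Series Q: Q = ω₀L/R = 6.893e+04·0.00736/40.6 = 12.49.

(a) f₀ = 1.097e+04 Hz  (b) Q = 12.49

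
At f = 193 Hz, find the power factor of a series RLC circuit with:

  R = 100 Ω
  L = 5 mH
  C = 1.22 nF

Step 1 — Angular frequency: ω = 2π·f = 2π·193 = 1213 rad/s.
Step 2 — Component impedances:
  R: Z = R = 100 Ω
  L: Z = jωL = j·1213·0.005 = 0 + j6.063 Ω
  C: Z = 1/(jωC) = -j/(ω·C) = 0 - j6.759e+05 Ω
Step 3 — Series combination: Z_total = R + L + C = 100 - j6.759e+05 Ω = 6.759e+05∠-90.0° Ω.
Step 4 — Power factor: PF = cos(φ) = Re(Z)/|Z| = 100/6.7593e+05 = 0.0001479.
Step 5 — Type: Im(Z) = -6.759e+05 ⇒ leading (phase φ = -90.0°).

PF = 0.0001479 (leading, φ = -90.0°)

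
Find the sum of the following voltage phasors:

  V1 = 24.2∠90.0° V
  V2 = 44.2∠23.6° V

Step 1 — Convert each phasor to rectangular form:
  V1 = 24.2·(cos(90.0°) + j·sin(90.0°)) = 0 + j24.2 V
  V2 = 44.2·(cos(23.6°) + j·sin(23.6°)) = 40.5 + j17.7 V
Step 2 — Sum components: V_total = 40.5 + j41.9 V.
Step 3 — Convert to polar: |V_total| = 58.27 V, ∠V_total = 46.0°.

V_total = 58.27∠46.0° V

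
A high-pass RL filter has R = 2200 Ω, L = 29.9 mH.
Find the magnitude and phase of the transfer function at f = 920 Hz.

Step 1 — Angular frequency: ω = 2π·920 = 5781 rad/s.
Step 2 — Transfer function: H(jω) = jωL/(R + jωL).
Step 3 — Numerator jωL = j·172.8; denominator R + jωL = 2200 + j172.8.
Step 4 — H = 0.006134 + j0.07808.
Step 5 — Magnitude: |H| = 0.07832 (-22.1 dB); phase: φ = 85.5°.

|H| = 0.07832 (-22.1 dB), φ = 85.5°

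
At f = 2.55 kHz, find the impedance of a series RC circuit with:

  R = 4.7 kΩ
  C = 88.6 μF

Step 1 — Angular frequency: ω = 2π·f = 2π·2550 = 1.602e+04 rad/s.
Step 2 — Component impedances:
  R: Z = R = 4700 Ω
  C: Z = 1/(jωC) = -j/(ω·C) = 0 - j0.7044 Ω
Step 3 — Series combination: Z_total = R + C = 4700 - j0.7044 Ω = 4700∠-0.0° Ω.

Z = 4700 - j0.7044 Ω = 4700∠-0.0° Ω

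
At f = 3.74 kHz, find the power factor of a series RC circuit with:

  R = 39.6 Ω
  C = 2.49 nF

Step 1 — Angular frequency: ω = 2π·f = 2π·3740 = 2.35e+04 rad/s.
Step 2 — Component impedances:
  R: Z = R = 39.6 Ω
  C: Z = 1/(jωC) = -j/(ω·C) = 0 - j1.709e+04 Ω
Step 3 — Series combination: Z_total = R + C = 39.6 - j1.709e+04 Ω = 1.709e+04∠-89.9° Ω.
Step 4 — Power factor: PF = cos(φ) = Re(Z)/|Z| = 39.6/1.709e+04 = 0.002317.
Step 5 — Type: Im(Z) = -1.709e+04 ⇒ leading (phase φ = -89.9°).

PF = 0.002317 (leading, φ = -89.9°)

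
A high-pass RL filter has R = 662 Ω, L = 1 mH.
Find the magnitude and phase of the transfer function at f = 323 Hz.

Step 1 — Angular frequency: ω = 2π·323 = 2029 rad/s.
Step 2 — Transfer function: H(jω) = jωL/(R + jωL).
Step 3 — Numerator jωL = j·2.029; denominator R + jωL = 662 + j2.029.
Step 4 — H = 9.398e-06 + j0.003066.
Step 5 — Magnitude: |H| = 0.003066 (-50.3 dB); phase: φ = 89.8°.

|H| = 0.003066 (-50.3 dB), φ = 89.8°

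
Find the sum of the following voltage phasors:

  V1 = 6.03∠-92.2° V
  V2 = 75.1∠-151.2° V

Step 1 — Convert each phasor to rectangular form:
  V1 = 6.03·(cos(-92.2°) + j·sin(-92.2°)) = -0.2315 - j6.026 V
  V2 = 75.1·(cos(-151.2°) + j·sin(-151.2°)) = -65.81 - j36.18 V
Step 2 — Sum components: V_total = -66.04 - j42.21 V.
Step 3 — Convert to polar: |V_total| = 78.38 V, ∠V_total = -147.4°.

V_total = 78.38∠-147.4° V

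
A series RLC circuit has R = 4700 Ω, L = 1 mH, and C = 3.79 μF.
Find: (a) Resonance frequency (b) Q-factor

Step 1 — Resonance condition Im(Z)=0 gives ω₀ = 1/√(LC).
Step 2 — ω₀ = 1/√(0.001·3.79e-06) = 1.624e+04 rad/s.
Step 3 — f₀ = ω₀/(2π) = 2585 Hz.
Step 4 — Series Q: Q = ω₀L/R = 1.624e+04·0.001/4700 = 0.003456.

(a) f₀ = 2585 Hz  (b) Q = 0.003456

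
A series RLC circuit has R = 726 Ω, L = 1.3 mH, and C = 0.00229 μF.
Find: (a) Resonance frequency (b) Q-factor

Step 1 — Resonance condition Im(Z)=0 gives ω₀ = 1/√(LC).
Step 2 — ω₀ = 1/√(0.0013·2.29e-09) = 5.796e+05 rad/s.
Step 3 — f₀ = ω₀/(2π) = 9.224e+04 Hz.
Step 4 — Series Q: Q = ω₀L/R = 5.796e+05·0.0013/726 = 1.038.

(a) f₀ = 9.224e+04 Hz  (b) Q = 1.038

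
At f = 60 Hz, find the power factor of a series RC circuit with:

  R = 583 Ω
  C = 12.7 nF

Step 1 — Angular frequency: ω = 2π·f = 2π·60 = 377 rad/s.
Step 2 — Component impedances:
  R: Z = R = 583 Ω
  C: Z = 1/(jωC) = -j/(ω·C) = 0 - j2.089e+05 Ω
Step 3 — Series combination: Z_total = R + C = 583 - j2.089e+05 Ω = 2.089e+05∠-89.8° Ω.
Step 4 — Power factor: PF = cos(φ) = Re(Z)/|Z| = 583/2.089e+05 = 0.002791.
Step 5 — Type: Im(Z) = -2.089e+05 ⇒ leading (phase φ = -89.8°).

PF = 0.002791 (leading, φ = -89.8°)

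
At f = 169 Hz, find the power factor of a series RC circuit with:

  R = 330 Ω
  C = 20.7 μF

Step 1 — Angular frequency: ω = 2π·f = 2π·169 = 1062 rad/s.
Step 2 — Component impedances:
  R: Z = R = 330 Ω
  C: Z = 1/(jωC) = -j/(ω·C) = 0 - j45.49 Ω
Step 3 — Series combination: Z_total = R + C = 330 - j45.49 Ω = 333.1∠-7.8° Ω.
Step 4 — Power factor: PF = cos(φ) = Re(Z)/|Z| = 330/333.12 = 0.9906.
Step 5 — Type: Im(Z) = -45.49 ⇒ leading (phase φ = -7.8°).

PF = 0.9906 (leading, φ = -7.8°)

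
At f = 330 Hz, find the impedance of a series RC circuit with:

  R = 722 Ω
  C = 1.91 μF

Step 1 — Angular frequency: ω = 2π·f = 2π·330 = 2073 rad/s.
Step 2 — Component impedances:
  R: Z = R = 722 Ω
  C: Z = 1/(jωC) = -j/(ω·C) = 0 - j252.5 Ω
Step 3 — Series combination: Z_total = R + C = 722 - j252.5 Ω = 764.9∠-19.3° Ω.

Z = 722 - j252.5 Ω = 764.9∠-19.3° Ω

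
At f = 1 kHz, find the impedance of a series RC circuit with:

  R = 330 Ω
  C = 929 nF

Step 1 — Angular frequency: ω = 2π·f = 2π·1000 = 6283 rad/s.
Step 2 — Component impedances:
  R: Z = R = 330 Ω
  C: Z = 1/(jωC) = -j/(ω·C) = 0 - j171.3 Ω
Step 3 — Series combination: Z_total = R + C = 330 - j171.3 Ω = 371.8∠-27.4° Ω.

Z = 330 - j171.3 Ω = 371.8∠-27.4° Ω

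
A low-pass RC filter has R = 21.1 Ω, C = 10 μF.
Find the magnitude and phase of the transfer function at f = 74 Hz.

Step 1 — Angular frequency: ω = 2π·74 = 465 rad/s.
Step 2 — Transfer function: H(jω) = 1/(1 + jωRC).
Step 3 — Denominator: 1 + jωRC = 1 + j·465·21.1·1e-05 = 1 + j0.09811.
Step 4 — H = 0.9905 - j0.09717.
Step 5 — Magnitude: |H| = 0.9952 (-0.0 dB); phase: φ = -5.6°.

|H| = 0.9952 (-0.0 dB), φ = -5.6°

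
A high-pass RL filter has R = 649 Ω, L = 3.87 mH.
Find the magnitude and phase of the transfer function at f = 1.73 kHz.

Step 1 — Angular frequency: ω = 2π·1730 = 1.087e+04 rad/s.
Step 2 — Transfer function: H(jω) = jωL/(R + jωL).
Step 3 — Numerator jωL = j·42.07; denominator R + jωL = 649 + j42.07.
Step 4 — H = 0.004184 + j0.06455.
Step 5 — Magnitude: |H| = 0.06468 (-23.8 dB); phase: φ = 86.3°.

|H| = 0.06468 (-23.8 dB), φ = 86.3°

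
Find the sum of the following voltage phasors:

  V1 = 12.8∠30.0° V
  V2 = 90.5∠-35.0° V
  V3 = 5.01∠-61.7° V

Step 1 — Convert each phasor to rectangular form:
  V1 = 12.8·(cos(30.0°) + j·sin(30.0°)) = 11.09 + j6.4 V
  V2 = 90.5·(cos(-35.0°) + j·sin(-35.0°)) = 74.13 - j51.91 V
  V3 = 5.01·(cos(-61.7°) + j·sin(-61.7°)) = 2.375 - j4.411 V
Step 2 — Sum components: V_total = 87.59 - j49.92 V.
Step 3 — Convert to polar: |V_total| = 100.8 V, ∠V_total = -29.7°.

V_total = 100.8∠-29.7° V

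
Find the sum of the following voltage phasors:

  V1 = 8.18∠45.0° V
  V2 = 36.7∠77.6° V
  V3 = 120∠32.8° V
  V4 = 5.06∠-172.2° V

Step 1 — Convert each phasor to rectangular form:
  V1 = 8.18·(cos(45.0°) + j·sin(45.0°)) = 5.784 + j5.784 V
  V2 = 36.7·(cos(77.6°) + j·sin(77.6°)) = 7.881 + j35.84 V
  V3 = 120·(cos(32.8°) + j·sin(32.8°)) = 100.9 + j65 V
  V4 = 5.06·(cos(-172.2°) + j·sin(-172.2°)) = -5.013 - j0.6867 V
Step 2 — Sum components: V_total = 109.5 + j105.9 V.
Step 3 — Convert to polar: |V_total| = 152.4 V, ∠V_total = 44.0°.

V_total = 152.4∠44.0° V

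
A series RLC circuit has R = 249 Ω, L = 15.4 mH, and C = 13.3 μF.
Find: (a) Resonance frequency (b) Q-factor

Step 1 — Resonance condition Im(Z)=0 gives ω₀ = 1/√(LC).
Step 2 — ω₀ = 1/√(0.0154·1.33e-05) = 2210 rad/s.
Step 3 — f₀ = ω₀/(2π) = 351.7 Hz.
Step 4 — Series Q: Q = ω₀L/R = 2210·0.0154/249 = 0.1367.

(a) f₀ = 351.7 Hz  (b) Q = 0.1367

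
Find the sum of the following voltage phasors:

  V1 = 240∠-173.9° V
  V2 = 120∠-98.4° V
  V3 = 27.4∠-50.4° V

Step 1 — Convert each phasor to rectangular form:
  V1 = 240·(cos(-173.9°) + j·sin(-173.9°)) = -238.6 - j25.5 V
  V2 = 120·(cos(-98.4°) + j·sin(-98.4°)) = -17.53 - j118.7 V
  V3 = 27.4·(cos(-50.4°) + j·sin(-50.4°)) = 17.47 - j21.11 V
Step 2 — Sum components: V_total = -238.7 - j165.3 V.
Step 3 — Convert to polar: |V_total| = 290.4 V, ∠V_total = -145.3°.

V_total = 290.4∠-145.3° V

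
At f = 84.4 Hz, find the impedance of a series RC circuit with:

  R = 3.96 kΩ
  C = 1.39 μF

Step 1 — Angular frequency: ω = 2π·f = 2π·84.4 = 530.3 rad/s.
Step 2 — Component impedances:
  R: Z = R = 3960 Ω
  C: Z = 1/(jωC) = -j/(ω·C) = 0 - j1357 Ω
Step 3 — Series combination: Z_total = R + C = 3960 - j1357 Ω = 4186∠-18.9° Ω.

Z = 3960 - j1357 Ω = 4186∠-18.9° Ω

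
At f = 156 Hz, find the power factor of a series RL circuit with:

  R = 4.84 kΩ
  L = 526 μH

Step 1 — Angular frequency: ω = 2π·f = 2π·156 = 980.2 rad/s.
Step 2 — Component impedances:
  R: Z = R = 4840 Ω
  L: Z = jωL = j·980.2·0.000526 = 0 + j0.5156 Ω
Step 3 — Series combination: Z_total = R + L = 4840 + j0.5156 Ω = 4840∠0.0° Ω.
Step 4 — Power factor: PF = cos(φ) = Re(Z)/|Z| = 4840/4840 = 1.
Step 5 — Type: Im(Z) = 0.5156 ⇒ lagging (phase φ = 0.0°).

PF = 1 (lagging, φ = 0.0°)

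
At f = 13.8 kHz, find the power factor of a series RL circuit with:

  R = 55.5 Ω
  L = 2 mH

Step 1 — Angular frequency: ω = 2π·f = 2π·1.38e+04 = 8.671e+04 rad/s.
Step 2 — Component impedances:
  R: Z = R = 55.5 Ω
  L: Z = jωL = j·8.671e+04·0.002 = 0 + j173.4 Ω
Step 3 — Series combination: Z_total = R + L = 55.5 + j173.4 Ω = 182.1∠72.3° Ω.
Step 4 — Power factor: PF = cos(φ) = Re(Z)/|Z| = 55.5/182.1 = 0.3048.
Step 5 — Type: Im(Z) = 173.4 ⇒ lagging (phase φ = 72.3°).

PF = 0.3048 (lagging, φ = 72.3°)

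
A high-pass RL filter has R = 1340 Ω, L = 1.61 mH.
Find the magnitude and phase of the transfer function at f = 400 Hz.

Step 1 — Angular frequency: ω = 2π·400 = 2513 rad/s.
Step 2 — Transfer function: H(jω) = jωL/(R + jωL).
Step 3 — Numerator jωL = j·4.046; denominator R + jωL = 1340 + j4.046.
Step 4 — H = 9.118e-06 + j0.00302.
Step 5 — Magnitude: |H| = 0.00302 (-50.4 dB); phase: φ = 89.8°.

|H| = 0.00302 (-50.4 dB), φ = 89.8°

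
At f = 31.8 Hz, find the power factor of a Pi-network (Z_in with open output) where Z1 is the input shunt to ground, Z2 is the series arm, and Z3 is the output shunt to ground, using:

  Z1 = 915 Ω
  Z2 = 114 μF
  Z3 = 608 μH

Step 1 — Angular frequency: ω = 2π·f = 2π·31.8 = 199.8 rad/s.
Step 2 — Component impedances:
  Z1: Z = R = 915 Ω
  Z2: Z = 1/(jωC) = -j/(ω·C) = 0 - j43.9 Ω
  Z3: Z = jωL = j·199.8·0.000608 = 0 + j0.1215 Ω
Step 3 — With open output, the series arm Z2 and the output shunt Z3 appear in series to ground: Z2 + Z3 = 0 - j43.78 Ω.
Step 4 — Parallel with input shunt Z1: Z_in = Z1 || (Z2 + Z3) = 2.09 - j43.68 Ω = 43.73∠-87.3° Ω.
Step 5 — Power factor: PF = cos(φ) = Re(Z)/|Z| = 2.09/43.73 = 0.04779.
Step 6 — Type: Im(Z) = -43.68 ⇒ leading (phase φ = -87.3°).

PF = 0.04779 (leading, φ = -87.3°)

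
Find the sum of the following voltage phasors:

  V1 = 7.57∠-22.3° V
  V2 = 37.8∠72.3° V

Step 1 — Convert each phasor to rectangular form:
  V1 = 7.57·(cos(-22.3°) + j·sin(-22.3°)) = 7.004 - j2.872 V
  V2 = 37.8·(cos(72.3°) + j·sin(72.3°)) = 11.49 + j36.01 V
Step 2 — Sum components: V_total = 18.5 + j33.14 V.
Step 3 — Convert to polar: |V_total| = 37.95 V, ∠V_total = 60.8°.

V_total = 37.95∠60.8° V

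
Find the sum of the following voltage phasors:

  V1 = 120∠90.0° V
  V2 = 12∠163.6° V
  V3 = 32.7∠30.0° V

Step 1 — Convert each phasor to rectangular form:
  V1 = 120·(cos(90.0°) + j·sin(90.0°)) = 0 + j120 V
  V2 = 12·(cos(163.6°) + j·sin(163.6°)) = -11.51 + j3.388 V
  V3 = 32.7·(cos(30.0°) + j·sin(30.0°)) = 28.32 + j16.35 V
Step 2 — Sum components: V_total = 16.81 + j139.7 V.
Step 3 — Convert to polar: |V_total| = 140.7 V, ∠V_total = 83.1°.

V_total = 140.7∠83.1° V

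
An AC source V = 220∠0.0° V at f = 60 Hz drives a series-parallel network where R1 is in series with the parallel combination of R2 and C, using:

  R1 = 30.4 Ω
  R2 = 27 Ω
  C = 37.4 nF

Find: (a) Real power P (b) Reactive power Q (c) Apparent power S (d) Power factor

Step 1 — Angular frequency: ω = 2π·f = 2π·60 = 377 rad/s.
Step 2 — Component impedances:
  R1: Z = R = 30.4 Ω
  R2: Z = R = 27 Ω
  C: Z = 1/(jωC) = -j/(ω·C) = 0 - j7.092e+04 Ω
Step 3 — Parallel branch: R2 || C = 1/(1/R2 + 1/C) = 27 - j0.01028 Ω.
Step 4 — Series with R1: Z_total = R1 + (R2 || C) = 57.4 - j0.01028 Ω = 57.4∠-0.0° Ω.
Step 5 — Source phasor: V = 220∠0.0° V = 220 V.
Step 6 — Current: I = V / Z = 3.833 + j0.0006863 A = 3.833∠0.0° A.
Step 7 — Complex power: S = V·I* = 843.2 - j0.151 VA.
Step 8 — Real power: P = Re(S) = 843.2 W.
Step 9 — Reactive power: Q = Im(S) = -0.151 VAR.
Step 10 — Apparent power: |S| = 843.2 VA.
Step 11 — Power factor: PF = P/|S| = 1 (leading).

(a) P = 843.2 W  (b) Q = -0.151 VAR  (c) S = 843.2 VA  (d) PF = 1 (leading)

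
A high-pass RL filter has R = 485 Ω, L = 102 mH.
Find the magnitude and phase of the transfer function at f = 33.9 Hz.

Step 1 — Angular frequency: ω = 2π·33.9 = 213 rad/s.
Step 2 — Transfer function: H(jω) = jωL/(R + jωL).
Step 3 — Numerator jωL = j·21.73; denominator R + jωL = 485 + j21.73.
Step 4 — H = 0.002003 + j0.04471.
Step 5 — Magnitude: |H| = 0.04475 (-27.0 dB); phase: φ = 87.4°.

|H| = 0.04475 (-27.0 dB), φ = 87.4°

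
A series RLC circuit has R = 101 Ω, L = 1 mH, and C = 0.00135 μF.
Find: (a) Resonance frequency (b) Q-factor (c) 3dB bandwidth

Step 1 — Resonance condition Im(Z)=0 gives ω₀ = 1/√(LC).
Step 2 — ω₀ = 1/√(0.001·1.35e-09) = 8.607e+05 rad/s.
Step 3 — f₀ = ω₀/(2π) = 1.37e+05 Hz.
Step 4 — Series Q: Q = ω₀L/R = 8.607e+05·0.001/101 = 8.521.
Step 5 — 3dB bandwidth: Δω = ω₀/Q = 1.01e+05 rad/s; BW = Δω/(2π) = 1.607e+04 Hz.

(a) f₀ = 1.37e+05 Hz  (b) Q = 8.521  (c) BW = 1.607e+04 Hz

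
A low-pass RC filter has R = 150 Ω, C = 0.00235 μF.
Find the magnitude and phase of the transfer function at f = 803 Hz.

Step 1 — Angular frequency: ω = 2π·803 = 5045 rad/s.
Step 2 — Transfer function: H(jω) = 1/(1 + jωRC).
Step 3 — Denominator: 1 + jωRC = 1 + j·5045·150·2.35e-09 = 1 + j0.001779.
Step 4 — H = 1 - j0.001778.
Step 5 — Magnitude: |H| = 1 (-0.0 dB); phase: φ = -0.1°.

|H| = 1 (-0.0 dB), φ = -0.1°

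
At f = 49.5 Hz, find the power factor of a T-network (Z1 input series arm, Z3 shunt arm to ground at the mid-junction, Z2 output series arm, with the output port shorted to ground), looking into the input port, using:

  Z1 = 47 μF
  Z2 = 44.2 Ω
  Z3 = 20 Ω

Step 1 — Angular frequency: ω = 2π·f = 2π·49.5 = 311 rad/s.
Step 2 — Component impedances:
  Z1: Z = 1/(jωC) = -j/(ω·C) = 0 - j68.41 Ω
  Z2: Z = R = 44.2 Ω
  Z3: Z = R = 20 Ω
Step 3 — With the output port shorted to ground, the output series arm Z2 runs from the junction to ground; the shunt arm Z3 also runs from the junction to ground. They appear in parallel: Z3 || Z2 = 13.77 Ω.
Step 4 — Series with input arm Z1: Z_in = Z1 + (Z3 || Z2) = 13.77 - j68.41 Ω = 69.78∠-78.6° Ω.
Step 5 — Power factor: PF = cos(φ) = Re(Z)/|Z| = 13.77/69.78 = 0.1973.
Step 6 — Type: Im(Z) = -68.41 ⇒ leading (phase φ = -78.6°).

PF = 0.1973 (leading, φ = -78.6°)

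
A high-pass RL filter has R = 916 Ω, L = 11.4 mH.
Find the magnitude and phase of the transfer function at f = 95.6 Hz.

Step 1 — Angular frequency: ω = 2π·95.6 = 600.7 rad/s.
Step 2 — Transfer function: H(jω) = jωL/(R + jωL).
Step 3 — Numerator jωL = j·6.848; denominator R + jωL = 916 + j6.848.
Step 4 — H = 5.588e-05 + j0.007475.
Step 5 — Magnitude: |H| = 0.007475 (-42.5 dB); phase: φ = 89.6°.

|H| = 0.007475 (-42.5 dB), φ = 89.6°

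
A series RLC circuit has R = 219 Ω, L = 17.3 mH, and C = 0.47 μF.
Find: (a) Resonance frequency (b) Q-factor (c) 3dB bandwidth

Step 1 — Resonance condition Im(Z)=0 gives ω₀ = 1/√(LC).
Step 2 — ω₀ = 1/√(0.0173·4.7e-07) = 1.109e+04 rad/s.
Step 3 — f₀ = ω₀/(2π) = 1765 Hz.
Step 4 — Series Q: Q = ω₀L/R = 1.109e+04·0.0173/219 = 0.8761.
Step 5 — 3dB bandwidth: Δω = ω₀/Q = 1.266e+04 rad/s; BW = Δω/(2π) = 2015 Hz.

(a) f₀ = 1765 Hz  (b) Q = 0.8761  (c) BW = 2015 Hz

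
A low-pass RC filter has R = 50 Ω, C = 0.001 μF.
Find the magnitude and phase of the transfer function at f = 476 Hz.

Step 1 — Angular frequency: ω = 2π·476 = 2991 rad/s.
Step 2 — Transfer function: H(jω) = 1/(1 + jωRC).
Step 3 — Denominator: 1 + jωRC = 1 + j·2991·50·1e-09 = 1 + j0.0001495.
Step 4 — H = 1 - j0.0001495.
Step 5 — Magnitude: |H| = 1 (-0.0 dB); phase: φ = -0.0°.

|H| = 1 (-0.0 dB), φ = -0.0°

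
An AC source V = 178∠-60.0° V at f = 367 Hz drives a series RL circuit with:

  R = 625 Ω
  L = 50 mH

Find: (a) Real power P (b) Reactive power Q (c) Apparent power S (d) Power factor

Step 1 — Angular frequency: ω = 2π·f = 2π·367 = 2306 rad/s.
Step 2 — Component impedances:
  R: Z = R = 625 Ω
  L: Z = jωL = j·2306·0.05 = 0 + j115.3 Ω
Step 3 — Series combination: Z_total = R + L = 625 + j115.3 Ω = 635.5∠10.5° Ω.
Step 4 — Source phasor: V = 178∠-60.0° V = 89 - j154.2 V.
Step 5 — Current: I = V / Z = 0.09371 - j0.2639 A = 0.2801∠-70.5° A.
Step 6 — Complex power: S = V·I* = 49.03 + j9.044 VA.
Step 7 — Real power: P = Re(S) = 49.03 W.
Step 8 — Reactive power: Q = Im(S) = 9.044 VAR.
Step 9 — Apparent power: |S| = 49.85 VA.
Step 10 — Power factor: PF = P/|S| = 0.9834 (lagging).

(a) P = 49.03 W  (b) Q = 9.044 VAR  (c) S = 49.85 VA  (d) PF = 0.9834 (lagging)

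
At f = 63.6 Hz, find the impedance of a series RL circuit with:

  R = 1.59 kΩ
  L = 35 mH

Step 1 — Angular frequency: ω = 2π·f = 2π·63.6 = 399.6 rad/s.
Step 2 — Component impedances:
  R: Z = R = 1590 Ω
  L: Z = jωL = j·399.6·0.035 = 0 + j13.99 Ω
Step 3 — Series combination: Z_total = R + L = 1590 + j13.99 Ω = 1590∠0.5° Ω.

Z = 1590 + j13.99 Ω = 1590∠0.5° Ω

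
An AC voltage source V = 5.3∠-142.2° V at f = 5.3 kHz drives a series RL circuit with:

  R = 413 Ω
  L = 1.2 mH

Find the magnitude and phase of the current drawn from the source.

Step 1 — Angular frequency: ω = 2π·f = 2π·5300 = 3.33e+04 rad/s.
Step 2 — Component impedances:
  R: Z = R = 413 Ω
  L: Z = jωL = j·3.33e+04·0.0012 = 0 + j39.96 Ω
Step 3 — Series combination: Z_total = R + L = 413 + j39.96 Ω = 414.9∠5.5° Ω.
Step 4 — Source phasor: V = 5.3∠-142.2° V = -4.188 - j3.248 V.
Step 5 — Ohm's law: I = V / Z_total = (-4.188 - j3.248) / (413 + j39.96) = -0.0108 - j0.00682 A.
Step 6 — Convert to polar: |I| = 0.01277 A, ∠I = -147.7°.

I = 0.01277∠-147.7° A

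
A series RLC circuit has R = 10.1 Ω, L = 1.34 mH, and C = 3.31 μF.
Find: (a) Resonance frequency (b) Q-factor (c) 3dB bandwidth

Step 1 — Resonance: ω₀ = 1/√(LC) = 1/√(0.00134·3.31e-06) = 1.502e+04 rad/s.
Step 2 — f₀ = ω₀/(2π) = 2390 Hz.
Step 3 — Series Q: Q = ω₀L/R = 1.502e+04·0.00134/10.1 = 1.992.
Step 4 — Bandwidth: Δω = ω₀/Q = 7537 rad/s; BW = Δω/(2π) = 1200 Hz.

(a) f₀ = 2390 Hz  (b) Q = 1.992  (c) BW = 1200 Hz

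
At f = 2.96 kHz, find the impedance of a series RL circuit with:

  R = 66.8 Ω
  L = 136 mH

Step 1 — Angular frequency: ω = 2π·f = 2π·2960 = 1.86e+04 rad/s.
Step 2 — Component impedances:
  R: Z = R = 66.8 Ω
  L: Z = jωL = j·1.86e+04·0.136 = 0 + j2529 Ω
Step 3 — Series combination: Z_total = R + L = 66.8 + j2529 Ω = 2530∠88.5° Ω.

Z = 66.8 + j2529 Ω = 2530∠88.5° Ω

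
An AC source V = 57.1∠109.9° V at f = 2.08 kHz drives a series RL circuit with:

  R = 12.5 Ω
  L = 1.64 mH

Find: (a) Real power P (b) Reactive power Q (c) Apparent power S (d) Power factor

Step 1 — Angular frequency: ω = 2π·f = 2π·2080 = 1.307e+04 rad/s.
Step 2 — Component impedances:
  R: Z = R = 12.5 Ω
  L: Z = jωL = j·1.307e+04·0.00164 = 0 + j21.43 Ω
Step 3 — Series combination: Z_total = R + L = 12.5 + j21.43 Ω = 24.81∠59.7° Ω.
Step 4 — Source phasor: V = 57.1∠109.9° V = -19.44 + j53.69 V.
Step 5 — Current: I = V / Z = 1.475 + j1.767 A = 2.301∠50.2° A.
Step 6 — Complex power: S = V·I* = 66.2 + j113.5 VA.
Step 7 — Real power: P = Re(S) = 66.2 W.
Step 8 — Reactive power: Q = Im(S) = 113.5 VAR.
Step 9 — Apparent power: |S| = 131.4 VA.
Step 10 — Power factor: PF = P/|S| = 0.5038 (lagging).

(a) P = 66.2 W  (b) Q = 113.5 VAR  (c) S = 131.4 VA  (d) PF = 0.5038 (lagging)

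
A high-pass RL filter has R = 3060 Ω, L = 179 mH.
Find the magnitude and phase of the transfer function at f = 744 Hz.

Step 1 — Angular frequency: ω = 2π·744 = 4675 rad/s.
Step 2 — Transfer function: H(jω) = jωL/(R + jωL).
Step 3 — Numerator jωL = j·836.8; denominator R + jωL = 3060 + j836.8.
Step 4 — H = 0.06957 + j0.2544.
Step 5 — Magnitude: |H| = 0.2638 (-11.6 dB); phase: φ = 74.7°.

|H| = 0.2638 (-11.6 dB), φ = 74.7°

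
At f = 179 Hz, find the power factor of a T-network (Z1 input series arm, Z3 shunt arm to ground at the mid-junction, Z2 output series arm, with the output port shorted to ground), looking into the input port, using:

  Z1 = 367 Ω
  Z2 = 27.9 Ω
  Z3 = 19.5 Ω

Step 1 — Angular frequency: ω = 2π·f = 2π·179 = 1125 rad/s.
Step 2 — Component impedances:
  Z1: Z = R = 367 Ω
  Z2: Z = R = 27.9 Ω
  Z3: Z = R = 19.5 Ω
Step 3 — With the output port shorted to ground, the output series arm Z2 runs from the junction to ground; the shunt arm Z3 also runs from the junction to ground. They appear in parallel: Z3 || Z2 = 11.48 Ω.
Step 4 — Series with input arm Z1: Z_in = Z1 + (Z3 || Z2) = 378.5 Ω = 378.5∠0.0° Ω.
Step 5 — Power factor: PF = cos(φ) = Re(Z)/|Z| = 378.5/378.5 = 1.
Step 6 — Type: Im(Z) = 0 ⇒ unity (phase φ = 0.0°).

PF = 1 (unity, φ = 0.0°)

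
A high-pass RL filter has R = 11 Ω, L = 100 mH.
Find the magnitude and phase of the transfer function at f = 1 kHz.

Step 1 — Angular frequency: ω = 2π·1000 = 6283 rad/s.
Step 2 — Transfer function: H(jω) = jωL/(R + jωL).
Step 3 — Numerator jωL = j·628.3; denominator R + jωL = 11 + j628.3.
Step 4 — H = 0.9997 + j0.0175.
Step 5 — Magnitude: |H| = 0.9998 (-0.0 dB); phase: φ = 1.0°.

|H| = 0.9998 (-0.0 dB), φ = 1.0°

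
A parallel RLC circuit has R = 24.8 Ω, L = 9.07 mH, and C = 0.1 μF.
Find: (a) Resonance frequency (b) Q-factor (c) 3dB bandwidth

Step 1 — Resonance: ω₀ = 1/√(LC) = 1/√(0.00907·1e-07) = 3.32e+04 rad/s.
Step 2 — f₀ = ω₀/(2π) = 5285 Hz.
Step 3 — Parallel Q: Q = R/(ω₀L) = 24.8/(3.32e+04·0.00907) = 0.08235.
Step 4 — Bandwidth: Δω = ω₀/Q = 4.032e+05 rad/s; BW = Δω/(2π) = 6.418e+04 Hz.

(a) f₀ = 5285 Hz  (b) Q = 0.08235  (c) BW = 6.418e+04 Hz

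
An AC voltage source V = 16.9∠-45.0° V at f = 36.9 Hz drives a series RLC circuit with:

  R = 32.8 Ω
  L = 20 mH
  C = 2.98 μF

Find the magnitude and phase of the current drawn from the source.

Step 1 — Angular frequency: ω = 2π·f = 2π·36.9 = 231.8 rad/s.
Step 2 — Component impedances:
  R: Z = R = 32.8 Ω
  L: Z = jωL = j·231.8·0.02 = 0 + j4.637 Ω
  C: Z = 1/(jωC) = -j/(ω·C) = 0 - j1447 Ω
Step 3 — Series combination: Z_total = R + L + C = 32.8 - j1443 Ω = 1443∠-88.7° Ω.
Step 4 — Source phasor: V = 16.9∠-45.0° V = 11.95 - j11.95 V.
Step 5 — Ohm's law: I = V / Z_total = (11.95 - j11.95) / (32.8 - j1443) = 0.008467 + j0.008091 A.
Step 6 — Convert to polar: |I| = 0.01171 A, ∠I = 43.7°.

I = 0.01171∠43.7° A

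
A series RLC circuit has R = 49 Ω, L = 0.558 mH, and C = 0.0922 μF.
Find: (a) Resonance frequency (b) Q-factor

Step 1 — Resonance condition Im(Z)=0 gives ω₀ = 1/√(LC).
Step 2 — ω₀ = 1/√(0.000558·9.22e-08) = 1.394e+05 rad/s.
Step 3 — f₀ = ω₀/(2π) = 2.219e+04 Hz.
Step 4 — Series Q: Q = ω₀L/R = 1.394e+05·0.000558/49 = 1.588.

(a) f₀ = 2.219e+04 Hz  (b) Q = 1.588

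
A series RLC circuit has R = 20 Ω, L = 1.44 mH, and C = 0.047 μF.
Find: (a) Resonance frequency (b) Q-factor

Step 1 — Resonance condition Im(Z)=0 gives ω₀ = 1/√(LC).
Step 2 — ω₀ = 1/√(0.00144·4.7e-08) = 1.216e+05 rad/s.
Step 3 — f₀ = ω₀/(2π) = 1.935e+04 Hz.
Step 4 — Series Q: Q = ω₀L/R = 1.216e+05·0.00144/20 = 8.752.

(a) f₀ = 1.935e+04 Hz  (b) Q = 8.752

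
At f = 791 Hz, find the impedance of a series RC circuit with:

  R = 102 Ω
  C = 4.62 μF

Step 1 — Angular frequency: ω = 2π·f = 2π·791 = 4970 rad/s.
Step 2 — Component impedances:
  R: Z = R = 102 Ω
  C: Z = 1/(jωC) = -j/(ω·C) = 0 - j43.55 Ω
Step 3 — Series combination: Z_total = R + C = 102 - j43.55 Ω = 110.9∠-23.1° Ω.

Z = 102 - j43.55 Ω = 110.9∠-23.1° Ω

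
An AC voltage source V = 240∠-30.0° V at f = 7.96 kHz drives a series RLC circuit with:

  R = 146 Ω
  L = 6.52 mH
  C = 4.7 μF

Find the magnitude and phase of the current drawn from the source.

Step 1 — Angular frequency: ω = 2π·f = 2π·7960 = 5.001e+04 rad/s.
Step 2 — Component impedances:
  R: Z = R = 146 Ω
  L: Z = jωL = j·5.001e+04·0.00652 = 0 + j326.1 Ω
  C: Z = 1/(jωC) = -j/(ω·C) = 0 - j4.254 Ω
Step 3 — Series combination: Z_total = R + L + C = 146 + j321.8 Ω = 353.4∠65.6° Ω.
Step 4 — Source phasor: V = 240∠-30.0° V = 207.8 - j120 V.
Step 5 — Ohm's law: I = V / Z_total = (207.8 - j120) / (146 + j321.8) = -0.06626 - j0.6759 A.
Step 6 — Convert to polar: |I| = 0.6791 A, ∠I = -95.6°.

I = 0.6791∠-95.6° A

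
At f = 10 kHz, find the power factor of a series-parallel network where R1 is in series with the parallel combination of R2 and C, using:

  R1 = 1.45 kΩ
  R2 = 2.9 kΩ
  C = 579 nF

Step 1 — Angular frequency: ω = 2π·f = 2π·1e+04 = 6.283e+04 rad/s.
Step 2 — Component impedances:
  R1: Z = R = 1450 Ω
  R2: Z = R = 2900 Ω
  C: Z = 1/(jωC) = -j/(ω·C) = 0 - j27.49 Ω
Step 3 — Parallel branch: R2 || C = 1/(1/R2 + 1/C) = 0.2605 - j27.49 Ω.
Step 4 — Series with R1: Z_total = R1 + (R2 || C) = 1450 - j27.49 Ω = 1451∠-1.1° Ω.
Step 5 — Power factor: PF = cos(φ) = Re(Z)/|Z| = 1450.26/1450.52 = 0.9998.
Step 6 — Type: Im(Z) = -27.49 ⇒ leading (phase φ = -1.1°).

PF = 0.9998 (leading, φ = -1.1°)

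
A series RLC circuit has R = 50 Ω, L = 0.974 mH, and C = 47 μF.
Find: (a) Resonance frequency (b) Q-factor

Step 1 — Resonance condition Im(Z)=0 gives ω₀ = 1/√(LC).
Step 2 — ω₀ = 1/√(0.000974·4.7e-05) = 4674 rad/s.
Step 3 — f₀ = ω₀/(2π) = 743.9 Hz.
Step 4 — Series Q: Q = ω₀L/R = 4674·0.000974/50 = 0.09105.

(a) f₀ = 743.9 Hz  (b) Q = 0.09105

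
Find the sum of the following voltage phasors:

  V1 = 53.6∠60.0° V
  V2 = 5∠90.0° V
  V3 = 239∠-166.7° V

Step 1 — Convert each phasor to rectangular form:
  V1 = 53.6·(cos(60.0°) + j·sin(60.0°)) = 26.8 + j46.42 V
  V2 = 5·(cos(90.0°) + j·sin(90.0°)) = 0 + j5 V
  V3 = 239·(cos(-166.7°) + j·sin(-166.7°)) = -232.6 - j54.98 V
Step 2 — Sum components: V_total = -205.8 - j3.563 V.
Step 3 — Convert to polar: |V_total| = 205.8 V, ∠V_total = -179.0°.

V_total = 205.8∠-179.0° V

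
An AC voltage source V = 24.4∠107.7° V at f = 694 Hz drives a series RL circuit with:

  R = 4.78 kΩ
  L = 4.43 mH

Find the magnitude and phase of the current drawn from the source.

Step 1 — Angular frequency: ω = 2π·f = 2π·694 = 4361 rad/s.
Step 2 — Component impedances:
  R: Z = R = 4780 Ω
  L: Z = jωL = j·4361·0.00443 = 0 + j19.32 Ω
Step 3 — Series combination: Z_total = R + L = 4780 + j19.32 Ω = 4780∠0.2° Ω.
Step 4 — Source phasor: V = 24.4∠107.7° V = -7.418 + j23.24 V.
Step 5 — Ohm's law: I = V / Z_total = (-7.418 + j23.24) / (4780 + j19.32) = -0.001532 + j0.004869 A.
Step 6 — Convert to polar: |I| = 0.005105 A, ∠I = 107.5°.

I = 0.005105∠107.5° A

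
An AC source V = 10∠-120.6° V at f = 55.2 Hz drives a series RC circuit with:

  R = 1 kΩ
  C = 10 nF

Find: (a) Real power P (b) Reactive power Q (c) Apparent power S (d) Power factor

Step 1 — Angular frequency: ω = 2π·f = 2π·55.2 = 346.8 rad/s.
Step 2 — Component impedances:
  R: Z = R = 1000 Ω
  C: Z = 1/(jωC) = -j/(ω·C) = 0 - j2.883e+05 Ω
Step 3 — Series combination: Z_total = R + C = 1000 - j2.883e+05 Ω = 2.883e+05∠-89.8° Ω.
Step 4 — Source phasor: V = 10∠-120.6° V = -5.09 - j8.607 V.
Step 5 — Current: I = V / Z = 2.979e-05 - j1.776e-05 A = 3.468e-05∠-30.8° A.
Step 6 — Complex power: S = V·I* = 1.203e-06 - j0.0003468 VA.
Step 7 — Real power: P = Re(S) = 1.203e-06 W.
Step 8 — Reactive power: Q = Im(S) = -0.0003468 VAR.
Step 9 — Apparent power: |S| = 0.0003468 VA.
Step 10 — Power factor: PF = P/|S| = 0.003468 (leading).

(a) P = 1.203e-06 W  (b) Q = -0.0003468 VAR  (c) S = 0.0003468 VA  (d) PF = 0.003468 (leading)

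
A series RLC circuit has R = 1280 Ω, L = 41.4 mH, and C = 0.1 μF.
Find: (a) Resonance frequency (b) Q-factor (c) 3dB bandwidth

Step 1 — Resonance condition Im(Z)=0 gives ω₀ = 1/√(LC).
Step 2 — ω₀ = 1/√(0.0414·1e-07) = 1.554e+04 rad/s.
Step 3 — f₀ = ω₀/(2π) = 2474 Hz.
Step 4 — Series Q: Q = ω₀L/R = 1.554e+04·0.0414/1280 = 0.5027.
Step 5 — 3dB bandwidth: Δω = ω₀/Q = 3.092e+04 rad/s; BW = Δω/(2π) = 4921 Hz.

(a) f₀ = 2474 Hz  (b) Q = 0.5027  (c) BW = 4921 Hz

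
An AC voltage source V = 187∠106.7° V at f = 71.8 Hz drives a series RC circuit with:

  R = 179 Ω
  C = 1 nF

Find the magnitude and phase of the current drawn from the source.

Step 1 — Angular frequency: ω = 2π·f = 2π·71.8 = 451.1 rad/s.
Step 2 — Component impedances:
  R: Z = R = 179 Ω
  C: Z = 1/(jωC) = -j/(ω·C) = 0 - j2.217e+06 Ω
Step 3 — Series combination: Z_total = R + C = 179 - j2.217e+06 Ω = 2.217e+06∠-90.0° Ω.
Step 4 — Source phasor: V = 187∠106.7° V = -53.74 + j179.1 V.
Step 5 — Ohm's law: I = V / Z_total = (-53.74 + j179.1) / (179 - j2.217e+06) = -8.081e-05 - j2.424e-05 A.
Step 6 — Convert to polar: |I| = 8.436e-05 A, ∠I = -163.3°.

I = 8.436e-05∠-163.3° A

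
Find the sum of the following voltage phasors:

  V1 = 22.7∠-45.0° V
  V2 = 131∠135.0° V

Step 1 — Convert each phasor to rectangular form:
  V1 = 22.7·(cos(-45.0°) + j·sin(-45.0°)) = 16.05 - j16.05 V
  V2 = 131·(cos(135.0°) + j·sin(135.0°)) = -92.63 + j92.63 V
Step 2 — Sum components: V_total = -76.58 + j76.58 V.
Step 3 — Convert to polar: |V_total| = 108.3 V, ∠V_total = 135.0°.

V_total = 108.3∠135.0° V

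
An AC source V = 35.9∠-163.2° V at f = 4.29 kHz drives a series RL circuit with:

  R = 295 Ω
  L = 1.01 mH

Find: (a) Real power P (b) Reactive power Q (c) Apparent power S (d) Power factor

Step 1 — Angular frequency: ω = 2π·f = 2π·4290 = 2.695e+04 rad/s.
Step 2 — Component impedances:
  R: Z = R = 295 Ω
  L: Z = jωL = j·2.695e+04·0.00101 = 0 + j27.22 Ω
Step 3 — Series combination: Z_total = R + L = 295 + j27.22 Ω = 296.3∠5.3° Ω.
Step 4 — Source phasor: V = 35.9∠-163.2° V = -34.37 - j10.38 V.
Step 5 — Current: I = V / Z = -0.1187 - j0.02422 A = 0.1212∠-168.5° A.
Step 6 — Complex power: S = V·I* = 4.332 + j0.3998 VA.
Step 7 — Real power: P = Re(S) = 4.332 W.
Step 8 — Reactive power: Q = Im(S) = 0.3998 VAR.
Step 9 — Apparent power: |S| = 4.35 VA.
Step 10 — Power factor: PF = P/|S| = 0.9958 (lagging).

(a) P = 4.332 W  (b) Q = 0.3998 VAR  (c) S = 4.35 VA  (d) PF = 0.9958 (lagging)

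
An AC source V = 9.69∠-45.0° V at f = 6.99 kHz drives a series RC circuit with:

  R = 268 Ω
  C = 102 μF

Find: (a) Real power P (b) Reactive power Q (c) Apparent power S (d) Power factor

Step 1 — Angular frequency: ω = 2π·f = 2π·6990 = 4.392e+04 rad/s.
Step 2 — Component impedances:
  R: Z = R = 268 Ω
  C: Z = 1/(jωC) = -j/(ω·C) = 0 - j0.2232 Ω
Step 3 — Series combination: Z_total = R + C = 268 - j0.2232 Ω = 268∠-0.0° Ω.
Step 4 — Source phasor: V = 9.69∠-45.0° V = 6.852 - j6.852 V.
Step 5 — Current: I = V / Z = 0.02559 - j0.02555 A = 0.03616∠-45.0° A.
Step 6 — Complex power: S = V·I* = 0.3504 - j0.0002918 VA.
Step 7 — Real power: P = Re(S) = 0.3504 W.
Step 8 — Reactive power: Q = Im(S) = -0.0002918 VAR.
Step 9 — Apparent power: |S| = 0.3504 VA.
Step 10 — Power factor: PF = P/|S| = 1 (leading).

(a) P = 0.3504 W  (b) Q = -0.0002918 VAR  (c) S = 0.3504 VA  (d) PF = 1 (leading)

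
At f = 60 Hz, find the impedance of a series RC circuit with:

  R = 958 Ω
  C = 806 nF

Step 1 — Angular frequency: ω = 2π·f = 2π·60 = 377 rad/s.
Step 2 — Component impedances:
  R: Z = R = 958 Ω
  C: Z = 1/(jωC) = -j/(ω·C) = 0 - j3291 Ω
Step 3 — Series combination: Z_total = R + C = 958 - j3291 Ω = 3428∠-73.8° Ω.

Z = 958 - j3291 Ω = 3428∠-73.8° Ω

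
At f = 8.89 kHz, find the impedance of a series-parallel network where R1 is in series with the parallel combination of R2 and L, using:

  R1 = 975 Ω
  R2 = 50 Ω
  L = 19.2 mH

Step 1 — Angular frequency: ω = 2π·f = 2π·8890 = 5.586e+04 rad/s.
Step 2 — Component impedances:
  R1: Z = R = 975 Ω
  R2: Z = R = 50 Ω
  L: Z = jωL = j·5.586e+04·0.0192 = 0 + j1072 Ω
Step 3 — Parallel branch: R2 || L = 1/(1/R2 + 1/L) = 49.89 + j2.326 Ω.
Step 4 — Series with R1: Z_total = R1 + (R2 || L) = 1025 + j2.326 Ω = 1025∠0.1° Ω.

Z = 1025 + j2.326 Ω = 1025∠0.1° Ω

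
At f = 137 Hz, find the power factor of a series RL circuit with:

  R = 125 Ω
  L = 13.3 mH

Step 1 — Angular frequency: ω = 2π·f = 2π·137 = 860.8 rad/s.
Step 2 — Component impedances:
  R: Z = R = 125 Ω
  L: Z = jωL = j·860.8·0.0133 = 0 + j11.45 Ω
Step 3 — Series combination: Z_total = R + L = 125 + j11.45 Ω = 125.5∠5.2° Ω.
Step 4 — Power factor: PF = cos(φ) = Re(Z)/|Z| = 125/125.523 = 0.9958.
Step 5 — Type: Im(Z) = 11.45 ⇒ lagging (phase φ = 5.2°).

PF = 0.9958 (lagging, φ = 5.2°)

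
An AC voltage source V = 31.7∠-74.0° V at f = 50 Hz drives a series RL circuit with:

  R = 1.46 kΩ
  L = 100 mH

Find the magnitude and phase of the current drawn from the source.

Step 1 — Angular frequency: ω = 2π·f = 2π·50 = 314.2 rad/s.
Step 2 — Component impedances:
  R: Z = R = 1460 Ω
  L: Z = jωL = j·314.2·0.1 = 0 + j31.42 Ω
Step 3 — Series combination: Z_total = R + L = 1460 + j31.42 Ω = 1460∠1.2° Ω.
Step 4 — Source phasor: V = 31.7∠-74.0° V = 8.738 - j30.47 V.
Step 5 — Ohm's law: I = V / Z_total = (8.738 - j30.47) / (1460 + j31.42) = 0.005533 - j0.02099 A.
Step 6 — Convert to polar: |I| = 0.02171 A, ∠I = -75.2°.

I = 0.02171∠-75.2° A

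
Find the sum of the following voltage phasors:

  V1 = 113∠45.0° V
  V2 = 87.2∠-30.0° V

Step 1 — Convert each phasor to rectangular form:
  V1 = 113·(cos(45.0°) + j·sin(45.0°)) = 79.9 + j79.9 V
  V2 = 87.2·(cos(-30.0°) + j·sin(-30.0°)) = 75.52 - j43.6 V
Step 2 — Sum components: V_total = 155.4 + j36.3 V.
Step 3 — Convert to polar: |V_total| = 159.6 V, ∠V_total = 13.1°.

V_total = 159.6∠13.1° V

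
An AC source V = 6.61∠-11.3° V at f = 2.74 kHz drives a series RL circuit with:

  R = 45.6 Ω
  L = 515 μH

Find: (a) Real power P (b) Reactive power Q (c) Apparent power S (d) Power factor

Step 1 — Angular frequency: ω = 2π·f = 2π·2740 = 1.722e+04 rad/s.
Step 2 — Component impedances:
  R: Z = R = 45.6 Ω
  L: Z = jωL = j·1.722e+04·0.000515 = 0 + j8.866 Ω
Step 3 — Series combination: Z_total = R + L = 45.6 + j8.866 Ω = 46.45∠11.0° Ω.
Step 4 — Source phasor: V = 6.61∠-11.3° V = 6.482 - j1.295 V.
Step 5 — Current: I = V / Z = 0.1316 - j0.054 A = 0.1423∠-22.3° A.
Step 6 — Complex power: S = V·I* = 0.9233 + j0.1795 VA.
Step 7 — Real power: P = Re(S) = 0.9233 W.
Step 8 — Reactive power: Q = Im(S) = 0.1795 VAR.
Step 9 — Apparent power: |S| = 0.9405 VA.
Step 10 — Power factor: PF = P/|S| = 0.9816 (lagging).

(a) P = 0.9233 W  (b) Q = 0.1795 VAR  (c) S = 0.9405 VA  (d) PF = 0.9816 (lagging)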